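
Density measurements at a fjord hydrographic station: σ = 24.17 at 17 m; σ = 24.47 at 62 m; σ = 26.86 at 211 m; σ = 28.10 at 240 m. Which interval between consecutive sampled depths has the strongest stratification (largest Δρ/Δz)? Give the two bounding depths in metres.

Compute the density gradient over each adjacent pair:
  17–62 m: Δρ/Δz = 0.30/45 = 6.7 × 10⁻³ kg m⁻⁴
  62–211 m: Δρ/Δz = 2.39/149 = 0.016 kg m⁻⁴
  211–240 m: Δρ/Δz = 1.24/29 = 0.043 kg m⁻⁴
The largest gradient is in the 211–240 m interval — the pycnocline.

211–240 m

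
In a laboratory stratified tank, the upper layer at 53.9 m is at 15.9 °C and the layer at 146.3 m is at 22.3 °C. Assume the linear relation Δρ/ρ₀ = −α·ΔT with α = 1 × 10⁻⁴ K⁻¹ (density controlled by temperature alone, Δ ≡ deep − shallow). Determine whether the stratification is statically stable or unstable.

unstable

ΔT = 22.3 − 15.9 = +6.4 K, so Δρ/ρ₀ = −αΔT = -6.40 × 10⁻⁴.
Δρ/ρ₀ < 0, so Δρ < 0: deeper water is lighter → statically unstable; the column would overturn.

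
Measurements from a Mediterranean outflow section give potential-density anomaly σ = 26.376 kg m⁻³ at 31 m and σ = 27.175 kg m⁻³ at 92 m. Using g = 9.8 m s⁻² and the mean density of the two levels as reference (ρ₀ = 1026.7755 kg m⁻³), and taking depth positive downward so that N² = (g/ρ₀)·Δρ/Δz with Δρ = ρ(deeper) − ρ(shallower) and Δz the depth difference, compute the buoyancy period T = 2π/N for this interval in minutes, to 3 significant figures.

Δρ = 1027.175 − 1026.376 = 0.799 kg m⁻³ over Δz = 92 − 31 = 61 m.
N² = (9.8/1026.7755) × (0.799/61) = 1.2502 × 10⁻⁴ s⁻².
N = √(1.2502 × 10⁻⁴) = 0.011181 rad s⁻¹, so T = 2π/N = 561.95 s = 9.3658 min ≈ 9.37 min.

9.37 min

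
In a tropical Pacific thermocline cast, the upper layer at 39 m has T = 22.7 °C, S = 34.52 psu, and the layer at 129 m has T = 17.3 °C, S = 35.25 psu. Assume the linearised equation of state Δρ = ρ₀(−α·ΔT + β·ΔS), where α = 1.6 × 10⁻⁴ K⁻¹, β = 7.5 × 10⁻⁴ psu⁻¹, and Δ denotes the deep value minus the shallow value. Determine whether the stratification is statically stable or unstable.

ΔT = 17.3 − 22.7 = -5.4 K and ΔS = 35.25 − 34.52 = +0.73 psu (deep − shallow).
−αΔT = 8.64 × 10⁻⁴; βΔS = 5.475 × 10⁻⁴; sum Δρ/ρ₀ = 1.4115 × 10⁻³.
Δρ/ρ₀ > 0, so Δρ > 0: deeper water is denser → statically stable.

stable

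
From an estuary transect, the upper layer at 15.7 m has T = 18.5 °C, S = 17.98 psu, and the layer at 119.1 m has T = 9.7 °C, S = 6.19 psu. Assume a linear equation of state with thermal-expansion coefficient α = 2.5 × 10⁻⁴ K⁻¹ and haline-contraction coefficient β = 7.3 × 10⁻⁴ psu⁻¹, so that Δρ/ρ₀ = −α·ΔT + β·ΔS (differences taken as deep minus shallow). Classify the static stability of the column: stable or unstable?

unstable

ΔT = 9.7 − 18.5 = -8.8 K and ΔS = 6.19 − 17.98 = -11.79 psu (deep − shallow).
−αΔT = 2.20 × 10⁻³; βΔS = -8.6067 × 10⁻³; sum Δρ/ρ₀ = -6.4067 × 10⁻³.
Δρ/ρ₀ < 0, so Δρ < 0: deeper water is lighter → statically unstable; the column would overturn.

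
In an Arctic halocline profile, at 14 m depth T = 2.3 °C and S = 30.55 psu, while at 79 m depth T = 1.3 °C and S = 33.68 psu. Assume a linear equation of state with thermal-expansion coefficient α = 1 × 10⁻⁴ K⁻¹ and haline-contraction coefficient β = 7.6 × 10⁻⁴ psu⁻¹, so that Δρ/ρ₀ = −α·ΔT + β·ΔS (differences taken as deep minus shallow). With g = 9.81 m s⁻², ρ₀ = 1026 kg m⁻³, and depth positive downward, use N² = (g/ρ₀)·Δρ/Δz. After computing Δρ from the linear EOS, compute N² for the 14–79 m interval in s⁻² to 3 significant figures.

3.74 × 10⁻⁴ s⁻²

ΔT = -1.0 K, ΔS = +3.13 psu (deep − shallow).
Δρ/ρ₀ = −αΔT + βΔS = 1.00 × 10⁻⁴ + 2.3788 × 10⁻³ = 2.4788 × 10⁻³, so Δρ ≈ 2.543 kg m⁻³.
N² = (g/ρ₀)·Δρ/Δz = g·(Δρ/ρ₀)/Δz = 9.81 × 2.4788 × 10⁻³ / 65 = 3.7411 × 10⁻⁴ s⁻² ≈ 3.74 × 10⁻⁴ s⁻².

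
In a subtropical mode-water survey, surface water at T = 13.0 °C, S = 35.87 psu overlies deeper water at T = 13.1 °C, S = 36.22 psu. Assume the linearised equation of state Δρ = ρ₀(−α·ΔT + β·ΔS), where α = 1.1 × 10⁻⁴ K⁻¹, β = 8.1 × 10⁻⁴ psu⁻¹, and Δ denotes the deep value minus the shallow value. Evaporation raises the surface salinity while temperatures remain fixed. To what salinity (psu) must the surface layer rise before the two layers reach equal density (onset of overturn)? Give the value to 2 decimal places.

Neutral buoyancy requires −α(T_deep − T_surf) + β(S_deep − S_surf′) = 0.
S_surf′ = S_deep − (α/β)·ΔT = 36.22 − (1.1 × 10⁻⁴/8.1 × 10⁻⁴)·(+0.1) = 36.2064 psu.
Increase required: 36.2064 − 35.87 = 0.3364 psu.

36.21 psu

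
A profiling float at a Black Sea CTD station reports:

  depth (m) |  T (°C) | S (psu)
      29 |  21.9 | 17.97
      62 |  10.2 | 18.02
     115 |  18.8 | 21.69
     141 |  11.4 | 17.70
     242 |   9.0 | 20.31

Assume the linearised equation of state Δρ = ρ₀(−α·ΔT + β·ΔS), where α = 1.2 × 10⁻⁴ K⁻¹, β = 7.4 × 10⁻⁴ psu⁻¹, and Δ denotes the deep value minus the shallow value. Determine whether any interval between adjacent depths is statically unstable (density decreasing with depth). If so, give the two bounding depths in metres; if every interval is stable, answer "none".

115–141 m

Evaluate Δρ/ρ₀ = −αΔT + βΔS across each adjacent pair:
  29–62 m: −αΔT+βΔS = −(1.2 × 10⁻⁴)(-11.7)+(7.4 × 10⁻⁴)(+0.05) = 1.4 × 10⁻³ → stable
  62–115 m: −αΔT+βΔS = −(1.2 × 10⁻⁴)(+8.6)+(7.4 × 10⁻⁴)(+3.67) = 1.7 × 10⁻³ → stable
  115–141 m: −αΔT+βΔS = −(1.2 × 10⁻⁴)(-7.4)+(7.4 × 10⁻⁴)(-3.99) = -2.1 × 10⁻³ → UNSTABLE
  141–242 m: −αΔT+βΔS = −(1.2 × 10⁻⁴)(-2.4)+(7.4 × 10⁻⁴)(+2.61) = 2.2 × 10⁻³ → stable
The 115–141 m interval has Δρ < 0: lighter water underlies denser water.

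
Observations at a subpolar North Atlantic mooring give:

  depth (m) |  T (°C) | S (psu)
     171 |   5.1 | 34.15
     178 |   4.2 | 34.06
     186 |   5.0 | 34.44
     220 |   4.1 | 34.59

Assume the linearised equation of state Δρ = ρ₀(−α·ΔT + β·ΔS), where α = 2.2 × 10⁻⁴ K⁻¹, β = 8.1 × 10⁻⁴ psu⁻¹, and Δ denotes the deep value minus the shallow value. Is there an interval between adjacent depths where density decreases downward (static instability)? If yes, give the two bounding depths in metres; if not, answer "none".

Evaluate Δρ/ρ₀ = −αΔT + βΔS across each adjacent pair:
  171–178 m: −αΔT+βΔS = −(2.2 × 10⁻⁴)(-0.9)+(8.1 × 10⁻⁴)(-0.09) = 1.3 × 10⁻⁴ → stable
  178–186 m: −αΔT+βΔS = −(2.2 × 10⁻⁴)(+0.8)+(8.1 × 10⁻⁴)(+0.38) = 1.3 × 10⁻⁴ → stable
  186–220 m: −αΔT+βΔS = −(2.2 × 10⁻⁴)(-0.9)+(8.1 × 10⁻⁴)(+0.15) = 3.2 × 10⁻⁴ → stable
Every interval has Δρ > 0: the column is stably stratified throughout.

none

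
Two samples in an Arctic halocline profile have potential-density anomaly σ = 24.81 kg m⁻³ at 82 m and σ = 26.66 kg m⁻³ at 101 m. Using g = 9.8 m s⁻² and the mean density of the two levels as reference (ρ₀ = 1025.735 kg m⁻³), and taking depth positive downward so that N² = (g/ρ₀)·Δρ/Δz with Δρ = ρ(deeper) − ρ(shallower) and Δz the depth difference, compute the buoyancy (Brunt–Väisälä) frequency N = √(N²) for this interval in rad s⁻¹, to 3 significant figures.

0.0305 rad s⁻¹

Δρ = 1026.66 − 1024.81 = 1.85 kg m⁻³ over Δz = 101 − 82 = 19 m.
N² = (9.8/1025.735) × (1.85/19) = 9.3027 × 10⁻⁴ s⁻².
N = √(9.3027 × 10⁻⁴) = 0.030500 rad s⁻¹ ≈ 0.0305 rad s⁻¹.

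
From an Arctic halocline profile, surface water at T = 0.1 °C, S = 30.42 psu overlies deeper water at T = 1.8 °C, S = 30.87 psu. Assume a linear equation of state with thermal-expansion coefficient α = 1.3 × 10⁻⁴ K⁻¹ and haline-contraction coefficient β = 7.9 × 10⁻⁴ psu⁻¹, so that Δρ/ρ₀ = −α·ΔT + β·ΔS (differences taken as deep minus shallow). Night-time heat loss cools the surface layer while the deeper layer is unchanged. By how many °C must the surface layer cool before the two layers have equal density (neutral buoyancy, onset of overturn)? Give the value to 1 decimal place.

1.0 °C

Neutral buoyancy requires Δρ = 0, i.e. −α(T_deep − T_surf′) + β(S_deep − S_surf) = 0.
T_surf′ = T_deep − (β/α)·ΔS = 1.8 − (7.9 × 10⁻⁴/1.3 × 10⁻⁴)·(+0.45) = -0.935 °C.
Cooling required: 0.1 − (-0.935) = 1.035 °C.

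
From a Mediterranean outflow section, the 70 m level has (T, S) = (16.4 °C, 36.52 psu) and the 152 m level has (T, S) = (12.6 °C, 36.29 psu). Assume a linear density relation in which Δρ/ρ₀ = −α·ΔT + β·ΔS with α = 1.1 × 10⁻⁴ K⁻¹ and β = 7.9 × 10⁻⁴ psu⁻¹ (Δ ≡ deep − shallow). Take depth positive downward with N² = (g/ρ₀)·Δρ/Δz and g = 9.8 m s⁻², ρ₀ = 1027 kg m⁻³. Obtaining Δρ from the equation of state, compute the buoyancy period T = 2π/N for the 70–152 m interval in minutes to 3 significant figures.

19.7 min

ΔT = -3.8 K, ΔS = -0.23 psu (deep − shallow).
Δρ/ρ₀ = −αΔT + βΔS = 4.18 × 10⁻⁴ − 1.817 × 10⁻⁴ = 2.363 × 10⁻⁴, so Δρ ≈ 0.2427 kg m⁻³.
N² = (g/ρ₀)·Δρ/Δz = g·(Δρ/ρ₀)/Δz = 9.8 × 2.363 × 10⁻⁴ / 82 = 2.8241 × 10⁻⁵ s⁻².
N = √(2.8241 × 10⁻⁵) = 5.3142 × 10⁻³ rad s⁻¹ → T = 2π/N = 1.1823 × 10³ s = 19.705 min ≈ 19.7 min.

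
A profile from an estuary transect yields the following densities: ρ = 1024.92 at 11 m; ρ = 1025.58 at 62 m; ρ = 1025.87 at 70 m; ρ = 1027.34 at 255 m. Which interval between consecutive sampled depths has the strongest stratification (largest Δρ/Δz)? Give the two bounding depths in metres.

Compute the density gradient over each adjacent pair:
  11–62 m: Δρ/Δz = 0.66/51 = 0.013 kg m⁻⁴
  62–70 m: Δρ/Δz = 0.29/8 = 0.036 kg m⁻⁴
  70–255 m: Δρ/Δz = 1.47/185 = 7.9 × 10⁻³ kg m⁻⁴
The largest gradient is in the 62–70 m interval — the pycnocline.

62–70 m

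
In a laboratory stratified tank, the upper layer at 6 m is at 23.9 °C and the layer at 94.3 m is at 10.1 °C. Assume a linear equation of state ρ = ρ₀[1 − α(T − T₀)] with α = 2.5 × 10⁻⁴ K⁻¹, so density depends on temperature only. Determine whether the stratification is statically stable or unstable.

stable

ΔT = 10.1 − 23.9 = -13.8 K, so Δρ/ρ₀ = −αΔT = 3.45 × 10⁻³.
Δρ/ρ₀ > 0, so Δρ > 0: deeper water is denser → statically stable.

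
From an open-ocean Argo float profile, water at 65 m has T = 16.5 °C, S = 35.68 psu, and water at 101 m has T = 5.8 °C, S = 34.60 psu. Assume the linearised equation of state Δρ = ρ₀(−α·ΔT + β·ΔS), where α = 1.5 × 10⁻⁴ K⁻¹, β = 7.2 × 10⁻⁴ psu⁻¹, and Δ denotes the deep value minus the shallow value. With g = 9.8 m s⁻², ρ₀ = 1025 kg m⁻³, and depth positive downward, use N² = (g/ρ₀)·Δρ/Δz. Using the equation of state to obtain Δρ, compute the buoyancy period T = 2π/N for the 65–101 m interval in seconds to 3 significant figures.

ΔT = -10.7 K, ΔS = -1.08 psu (deep − shallow).
Δρ/ρ₀ = −αΔT + βΔS = 1.605 × 10⁻³ − 7.776 × 10⁻⁴ = 8.274 × 10⁻⁴, so Δρ ≈ 0.8481 kg m⁻³.
N² = (g/ρ₀)·Δρ/Δz = g·(Δρ/ρ₀)/Δz = 9.8 × 8.274 × 10⁻⁴ / 36 = 2.2524 × 10⁻⁴ s⁻².
N = √(2.2524 × 10⁻⁴) = 0.015008 rad s⁻¹ → T = 2π/N = 418.66 s ≈ 419 s.

419 s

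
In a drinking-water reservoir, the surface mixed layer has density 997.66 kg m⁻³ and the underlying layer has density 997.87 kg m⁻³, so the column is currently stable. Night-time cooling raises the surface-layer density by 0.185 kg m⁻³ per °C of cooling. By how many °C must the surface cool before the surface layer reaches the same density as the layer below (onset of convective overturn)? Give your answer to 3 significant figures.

1.14 °C

Density deficit of the surface layer: 997.87 − 997.66 = 0.21 kg m⁻³.
Required change = 0.21 / 0.185 = 1.14 °C.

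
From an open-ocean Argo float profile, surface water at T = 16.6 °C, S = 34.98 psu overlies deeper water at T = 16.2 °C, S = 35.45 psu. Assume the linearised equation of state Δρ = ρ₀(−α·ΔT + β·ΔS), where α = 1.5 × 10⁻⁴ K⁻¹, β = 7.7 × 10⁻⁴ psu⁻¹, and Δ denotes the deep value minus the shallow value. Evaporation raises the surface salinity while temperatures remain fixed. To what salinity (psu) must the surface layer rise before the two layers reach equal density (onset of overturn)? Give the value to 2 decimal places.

Neutral buoyancy requires −α(T_deep − T_surf) + β(S_deep − S_surf′) = 0.
S_surf′ = S_deep − (α/β)·ΔT = 35.45 − (1.5 × 10⁻⁴/7.7 × 10⁻⁴)·(-0.4) = 35.5279 psu.
Increase required: 35.5279 − 34.98 = 0.5479 psu.

35.53 psu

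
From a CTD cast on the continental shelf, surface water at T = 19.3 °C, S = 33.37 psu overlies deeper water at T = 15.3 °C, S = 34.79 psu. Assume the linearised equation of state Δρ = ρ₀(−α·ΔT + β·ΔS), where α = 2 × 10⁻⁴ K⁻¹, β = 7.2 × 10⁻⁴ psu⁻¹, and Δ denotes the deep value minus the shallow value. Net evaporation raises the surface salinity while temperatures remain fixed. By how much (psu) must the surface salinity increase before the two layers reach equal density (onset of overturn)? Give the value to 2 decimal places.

2.53 psu

Neutral buoyancy requires −α(T_deep − T_surf) + β(S_deep − S_surf′) = 0.
S_surf′ = S_deep − (α/β)·ΔT = 34.79 − (2 × 10⁻⁴/7.2 × 10⁻⁴)·(-4.0) = 35.9011 psu.
Increase required: 35.9011 − 33.37 = 2.5311 psu.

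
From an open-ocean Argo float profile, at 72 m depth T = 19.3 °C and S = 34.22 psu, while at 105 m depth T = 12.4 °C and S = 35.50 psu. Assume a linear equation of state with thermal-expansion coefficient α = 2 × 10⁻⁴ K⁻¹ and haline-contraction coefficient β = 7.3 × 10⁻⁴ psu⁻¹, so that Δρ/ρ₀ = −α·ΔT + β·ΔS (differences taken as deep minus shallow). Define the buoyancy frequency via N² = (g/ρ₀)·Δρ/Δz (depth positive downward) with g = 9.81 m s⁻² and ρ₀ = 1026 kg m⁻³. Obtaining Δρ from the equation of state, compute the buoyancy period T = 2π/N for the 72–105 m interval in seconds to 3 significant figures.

240 s

ΔT = -6.9 K, ΔS = +1.28 psu (deep − shallow).
Δρ/ρ₀ = −αΔT + βΔS = 1.38 × 10⁻³ + 9.344 × 10⁻⁴ = 2.3144 × 10⁻³, so Δρ ≈ 2.375 kg m⁻³.
N² = (g/ρ₀)·Δρ/Δz = g·(Δρ/ρ₀)/Δz = 9.81 × 2.3144 × 10⁻³ / 33 = 6.8801 × 10⁻⁴ s⁻².
N = √(6.8801 × 10⁻⁴) = 0.026230 rad s⁻¹ → T = 2π/N = 239.54 s ≈ 240 s.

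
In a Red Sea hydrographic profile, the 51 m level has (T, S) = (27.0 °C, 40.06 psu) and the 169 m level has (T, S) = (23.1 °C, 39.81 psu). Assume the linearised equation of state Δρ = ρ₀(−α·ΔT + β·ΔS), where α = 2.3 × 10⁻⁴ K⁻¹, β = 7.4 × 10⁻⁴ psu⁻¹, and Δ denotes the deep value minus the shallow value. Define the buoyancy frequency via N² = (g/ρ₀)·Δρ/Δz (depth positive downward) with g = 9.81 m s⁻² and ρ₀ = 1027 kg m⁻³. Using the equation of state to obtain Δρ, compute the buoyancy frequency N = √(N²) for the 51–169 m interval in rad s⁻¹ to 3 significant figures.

7.69 × 10⁻³ rad s⁻¹

ΔT = -3.9 K, ΔS = -0.25 psu (deep − shallow).
Δρ/ρ₀ = −αΔT + βΔS = 8.97 × 10⁻⁴ − 1.85 × 10⁻⁴ = 7.12 × 10⁻⁴, so Δρ ≈ 0.7312 kg m⁻³.
N² = (g/ρ₀)·Δρ/Δz = g·(Δρ/ρ₀)/Δz = 9.81 × 7.12 × 10⁻⁴ / 118 = 5.9193 × 10⁻⁵ s⁻².
N = √(5.9193 × 10⁻⁵) = 7.6937 × 10⁻³ rad s⁻¹ ≈ 7.69 × 10⁻³ rad s⁻¹.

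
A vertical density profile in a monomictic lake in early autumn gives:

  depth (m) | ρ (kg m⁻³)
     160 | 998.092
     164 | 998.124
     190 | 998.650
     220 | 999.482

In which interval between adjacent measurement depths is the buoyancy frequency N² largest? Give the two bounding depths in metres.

Compute the density gradient over each adjacent pair:
  160–164 m: Δρ/Δz = 0.032/4 = 8.0 × 10⁻³ kg m⁻⁴
  164–190 m: Δρ/Δz = 0.526/26 = 0.020 kg m⁻⁴
  190–220 m: Δρ/Δz = 0.832/30 = 0.028 kg m⁻⁴
The largest gradient is in the 190–220 m interval — the pycnocline.

190–220 m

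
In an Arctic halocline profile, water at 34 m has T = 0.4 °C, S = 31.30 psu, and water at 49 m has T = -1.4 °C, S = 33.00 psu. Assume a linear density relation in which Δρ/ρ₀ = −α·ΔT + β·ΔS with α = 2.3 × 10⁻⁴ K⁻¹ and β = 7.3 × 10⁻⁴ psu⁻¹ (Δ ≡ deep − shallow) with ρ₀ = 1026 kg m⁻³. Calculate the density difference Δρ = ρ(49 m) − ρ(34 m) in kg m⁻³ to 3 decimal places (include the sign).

+1.698 kg m⁻³

ΔT = -1.8 K, ΔS = +1.70 psu (deep − shallow).
Δρ/ρ₀ = −(2.3 × 10⁻⁴)(-1.8) + (7.3 × 10⁻⁴)(+1.70) = 1.655 × 10⁻³.
Δρ = 1026 × (1.655 × 10⁻³) = +1.698 kg m⁻³.
Positive Δρ: denser below, stable.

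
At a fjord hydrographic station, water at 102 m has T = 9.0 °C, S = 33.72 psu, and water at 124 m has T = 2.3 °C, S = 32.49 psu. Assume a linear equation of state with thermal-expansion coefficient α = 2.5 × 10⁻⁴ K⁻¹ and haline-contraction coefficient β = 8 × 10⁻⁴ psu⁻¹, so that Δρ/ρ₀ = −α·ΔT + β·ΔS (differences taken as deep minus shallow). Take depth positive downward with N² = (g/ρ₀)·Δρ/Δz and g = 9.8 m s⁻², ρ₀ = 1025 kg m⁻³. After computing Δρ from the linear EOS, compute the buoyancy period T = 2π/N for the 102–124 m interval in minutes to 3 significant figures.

5.97 min

ΔT = -6.7 K, ΔS = -1.23 psu (deep − shallow).
Δρ/ρ₀ = −αΔT + βΔS = 1.675 × 10⁻³ − 9.84 × 10⁻⁴ = 6.91 × 10⁻⁴, so Δρ ≈ 0.7083 kg m⁻³.
N² = (g/ρ₀)·Δρ/Δz = g·(Δρ/ρ₀)/Δz = 9.8 × 6.91 × 10⁻⁴ / 22 = 3.0781 × 10⁻⁴ s⁻².
N = √(3.0781 × 10⁻⁴) = 0.017545 rad s⁻¹ → T = 2π/N = 358.12 s = 5.9687 min ≈ 5.97 min.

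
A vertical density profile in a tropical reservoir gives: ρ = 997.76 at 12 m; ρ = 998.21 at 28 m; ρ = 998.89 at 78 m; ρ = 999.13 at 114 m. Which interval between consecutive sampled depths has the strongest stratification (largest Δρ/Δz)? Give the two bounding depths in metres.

12–28 m

Compute the density gradient over each adjacent pair:
  12–28 m: Δρ/Δz = 0.45/16 = 0.028 kg m⁻⁴
  28–78 m: Δρ/Δz = 0.68/50 = 0.014 kg m⁻⁴
  78–114 m: Δρ/Δz = 0.24/36 = 6.7 × 10⁻³ kg m⁻⁴
The largest gradient is in the 12–28 m interval — the pycnocline.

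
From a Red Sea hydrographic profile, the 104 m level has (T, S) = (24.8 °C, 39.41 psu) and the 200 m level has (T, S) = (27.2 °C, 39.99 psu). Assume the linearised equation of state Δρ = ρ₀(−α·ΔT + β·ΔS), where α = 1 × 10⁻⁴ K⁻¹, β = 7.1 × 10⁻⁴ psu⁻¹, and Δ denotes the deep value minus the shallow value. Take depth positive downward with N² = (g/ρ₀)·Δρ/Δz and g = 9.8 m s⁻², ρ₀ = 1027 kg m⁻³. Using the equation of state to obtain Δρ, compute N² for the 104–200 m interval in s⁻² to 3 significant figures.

ΔT = +2.4 K, ΔS = +0.58 psu (deep − shallow).
Δρ/ρ₀ = −αΔT + βΔS = -2.40 × 10⁻⁴ + 4.118 × 10⁻⁴ = 1.718 × 10⁻⁴, so Δρ ≈ 0.1764 kg m⁻³.
N² = (g/ρ₀)·Δρ/Δz = g·(Δρ/ρ₀)/Δz = 9.8 × 1.718 × 10⁻⁴ / 96 = 1.7538 × 10⁻⁵ s⁻² ≈ 1.75 × 10⁻⁵ s⁻².

1.75 × 10⁻⁵ s⁻²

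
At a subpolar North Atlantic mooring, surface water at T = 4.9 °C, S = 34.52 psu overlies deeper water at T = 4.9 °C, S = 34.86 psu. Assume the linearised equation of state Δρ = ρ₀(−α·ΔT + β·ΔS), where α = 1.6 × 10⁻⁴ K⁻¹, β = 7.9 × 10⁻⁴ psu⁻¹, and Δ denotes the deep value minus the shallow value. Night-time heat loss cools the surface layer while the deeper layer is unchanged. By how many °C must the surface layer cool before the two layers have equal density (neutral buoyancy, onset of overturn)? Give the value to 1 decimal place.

Neutral buoyancy requires Δρ = 0, i.e. −α(T_deep − T_surf′) + β(S_deep − S_surf) = 0.
T_surf′ = T_deep − (β/α)·ΔS = 4.9 − (7.9 × 10⁻⁴/1.6 × 10⁻⁴)·(+0.34) = 3.221 °C.
Cooling required: 4.9 − (3.221) = 1.679 °C.

1.7 °C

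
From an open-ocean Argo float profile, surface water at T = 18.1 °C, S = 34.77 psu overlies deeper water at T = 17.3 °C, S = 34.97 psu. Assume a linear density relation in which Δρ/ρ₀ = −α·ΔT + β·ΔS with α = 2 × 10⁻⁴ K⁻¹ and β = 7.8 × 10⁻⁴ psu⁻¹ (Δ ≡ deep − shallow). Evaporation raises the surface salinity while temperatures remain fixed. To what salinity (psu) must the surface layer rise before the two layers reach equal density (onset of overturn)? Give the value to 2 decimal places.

35.18 psu

Neutral buoyancy requires −α(T_deep − T_surf) + β(S_deep − S_surf′) = 0.
S_surf′ = S_deep − (α/β)·ΔT = 34.97 − (2 × 10⁻⁴/7.8 × 10⁻⁴)·(-0.8) = 35.1751 psu.
Increase required: 35.1751 − 34.77 = 0.4051 psu.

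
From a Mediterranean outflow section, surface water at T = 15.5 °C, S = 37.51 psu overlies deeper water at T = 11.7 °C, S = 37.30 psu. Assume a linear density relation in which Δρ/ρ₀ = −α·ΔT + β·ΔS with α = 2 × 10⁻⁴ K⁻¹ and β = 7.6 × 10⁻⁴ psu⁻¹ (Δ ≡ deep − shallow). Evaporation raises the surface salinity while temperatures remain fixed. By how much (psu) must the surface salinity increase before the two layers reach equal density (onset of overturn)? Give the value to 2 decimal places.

0.79 psu

Neutral buoyancy requires −α(T_deep − T_surf) + β(S_deep − S_surf′) = 0.
S_surf′ = S_deep − (α/β)·ΔT = 37.30 − (2 × 10⁻⁴/7.6 × 10⁻⁴)·(-3.8) = 38.3000 psu.
Increase required: 38.3000 − 37.51 = 0.7900 psu.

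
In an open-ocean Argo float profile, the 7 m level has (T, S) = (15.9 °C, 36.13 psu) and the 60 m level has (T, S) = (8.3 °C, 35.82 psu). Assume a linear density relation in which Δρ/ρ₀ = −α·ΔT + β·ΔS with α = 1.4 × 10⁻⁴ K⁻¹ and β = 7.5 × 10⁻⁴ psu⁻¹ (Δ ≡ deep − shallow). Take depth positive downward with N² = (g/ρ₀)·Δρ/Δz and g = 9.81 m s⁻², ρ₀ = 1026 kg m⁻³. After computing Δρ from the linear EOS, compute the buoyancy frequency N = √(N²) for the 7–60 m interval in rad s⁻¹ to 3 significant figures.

0.0124 rad s⁻¹

ΔT = -7.6 K, ΔS = -0.31 psu (deep − shallow).
Δρ/ρ₀ = −αΔT + βΔS = 1.064 × 10⁻³ − 2.325 × 10⁻⁴ = 8.315 × 10⁻⁴, so Δρ ≈ 0.8531 kg m⁻³.
N² = (g/ρ₀)·Δρ/Δz = g·(Δρ/ρ₀)/Δz = 9.81 × 8.315 × 10⁻⁴ / 53 = 1.5391 × 10⁻⁴ s⁻².
N = √(1.5391 × 10⁻⁴) = 0.012406 rad s⁻¹ ≈ 0.0124 rad s⁻¹.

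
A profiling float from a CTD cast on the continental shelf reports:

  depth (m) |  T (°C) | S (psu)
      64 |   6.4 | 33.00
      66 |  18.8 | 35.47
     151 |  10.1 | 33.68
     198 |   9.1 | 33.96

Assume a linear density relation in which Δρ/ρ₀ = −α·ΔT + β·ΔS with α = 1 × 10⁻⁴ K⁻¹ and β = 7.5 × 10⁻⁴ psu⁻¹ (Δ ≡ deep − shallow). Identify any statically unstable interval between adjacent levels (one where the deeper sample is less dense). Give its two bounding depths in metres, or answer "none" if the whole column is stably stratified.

66–151 m

Evaluate Δρ/ρ₀ = −αΔT + βΔS across each adjacent pair:
  64–66 m: −αΔT+βΔS = −(1 × 10⁻⁴)(+12.4)+(7.5 × 10⁻⁴)(+2.47) = 6.1 × 10⁻⁴ → stable
  66–151 m: −αΔT+βΔS = −(1 × 10⁻⁴)(-8.7)+(7.5 × 10⁻⁴)(-1.79) = -4.7 × 10⁻⁴ → UNSTABLE
  151–198 m: −αΔT+βΔS = −(1 × 10⁻⁴)(-1.0)+(7.5 × 10⁻⁴)(+0.28) = 3.1 × 10⁻⁴ → stable
The 66–151 m interval has Δρ < 0: lighter water underlies denser water.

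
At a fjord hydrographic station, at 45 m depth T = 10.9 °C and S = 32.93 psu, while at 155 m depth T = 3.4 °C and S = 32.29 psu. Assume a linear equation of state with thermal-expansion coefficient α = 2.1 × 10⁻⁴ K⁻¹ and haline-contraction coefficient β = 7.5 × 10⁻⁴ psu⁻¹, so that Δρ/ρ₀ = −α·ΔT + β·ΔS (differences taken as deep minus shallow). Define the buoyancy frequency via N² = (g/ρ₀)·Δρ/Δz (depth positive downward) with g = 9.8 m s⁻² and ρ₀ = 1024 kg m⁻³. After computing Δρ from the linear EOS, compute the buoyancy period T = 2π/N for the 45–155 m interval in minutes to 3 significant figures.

10.6 min

ΔT = -7.5 K, ΔS = -0.64 psu (deep − shallow).
Δρ/ρ₀ = −αΔT + βΔS = 1.575 × 10⁻³ − 4.80 × 10⁻⁴ = 1.095 × 10⁻³, so Δρ ≈ 1.121 kg m⁻³.
N² = (g/ρ₀)·Δρ/Δz = g·(Δρ/ρ₀)/Δz = 9.8 × 1.095 × 10⁻³ / 110 = 9.7555 × 10⁻⁵ s⁻².
N = √(9.7555 × 10⁻⁵) = 9.8770 × 10⁻³ rad s⁻¹ → T = 2π/N = 636.14 s = 10.602 min ≈ 10.6 min.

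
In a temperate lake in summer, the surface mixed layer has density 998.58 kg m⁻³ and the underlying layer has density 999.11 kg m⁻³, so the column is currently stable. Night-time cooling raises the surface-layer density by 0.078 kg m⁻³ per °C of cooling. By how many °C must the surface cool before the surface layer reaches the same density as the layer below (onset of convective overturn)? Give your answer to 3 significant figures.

6.79 °C

Density deficit of the surface layer: 999.11 − 998.58 = 0.53 kg m⁻³.
Required change = 0.53 / 0.078 = 6.79 °C.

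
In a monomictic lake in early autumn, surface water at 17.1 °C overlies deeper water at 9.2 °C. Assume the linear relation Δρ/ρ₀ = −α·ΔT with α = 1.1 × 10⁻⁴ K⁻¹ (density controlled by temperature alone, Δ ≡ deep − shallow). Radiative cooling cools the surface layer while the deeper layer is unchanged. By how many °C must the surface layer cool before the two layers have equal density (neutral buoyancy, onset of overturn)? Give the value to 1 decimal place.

7.9 °C

With temperature the only control, equal density requires T_surf′ = T_deep.
T_surf′ = 9.2 °C.
Cooling required: 17.1 − 9.2 = 7.9 °C.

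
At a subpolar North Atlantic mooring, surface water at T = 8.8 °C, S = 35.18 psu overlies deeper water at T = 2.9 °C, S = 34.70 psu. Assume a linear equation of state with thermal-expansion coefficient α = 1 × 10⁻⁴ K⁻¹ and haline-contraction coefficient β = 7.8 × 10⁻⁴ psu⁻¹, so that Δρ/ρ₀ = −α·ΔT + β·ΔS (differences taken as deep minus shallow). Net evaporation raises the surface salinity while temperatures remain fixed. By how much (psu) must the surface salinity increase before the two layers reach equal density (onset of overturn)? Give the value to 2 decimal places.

0.28 psu

Neutral buoyancy requires −α(T_deep − T_surf) + β(S_deep − S_surf′) = 0.
S_surf′ = S_deep − (α/β)·ΔT = 34.70 − (1 × 10⁻⁴/7.8 × 10⁻⁴)·(-5.9) = 35.4564 psu.
Increase required: 35.4564 − 35.18 = 0.2764 psu.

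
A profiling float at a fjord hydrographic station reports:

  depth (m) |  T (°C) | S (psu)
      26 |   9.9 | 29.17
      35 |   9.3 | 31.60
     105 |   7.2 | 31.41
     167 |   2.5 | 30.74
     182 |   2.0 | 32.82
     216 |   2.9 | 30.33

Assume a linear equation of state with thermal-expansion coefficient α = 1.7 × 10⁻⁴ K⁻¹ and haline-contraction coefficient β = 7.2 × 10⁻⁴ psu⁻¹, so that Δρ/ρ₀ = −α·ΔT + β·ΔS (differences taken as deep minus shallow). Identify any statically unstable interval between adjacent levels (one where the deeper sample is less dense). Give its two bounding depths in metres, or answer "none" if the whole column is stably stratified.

Evaluate Δρ/ρ₀ = −αΔT + βΔS across each adjacent pair:
  26–35 m: −αΔT+βΔS = −(1.7 × 10⁻⁴)(-0.6)+(7.2 × 10⁻⁴)(+2.43) = 1.9 × 10⁻³ → stable
  35–105 m: −αΔT+βΔS = −(1.7 × 10⁻⁴)(-2.1)+(7.2 × 10⁻⁴)(-0.19) = 2.2 × 10⁻⁴ → stable
  105–167 m: −αΔT+βΔS = −(1.7 × 10⁻⁴)(-4.7)+(7.2 × 10⁻⁴)(-0.67) = 3.2 × 10⁻⁴ → stable
  167–182 m: −αΔT+βΔS = −(1.7 × 10⁻⁴)(-0.5)+(7.2 × 10⁻⁴)(+2.08) = 1.6 × 10⁻³ → stable
  182–216 m: −αΔT+βΔS = −(1.7 × 10⁻⁴)(+0.9)+(7.2 × 10⁻⁴)(-2.49) = -1.9 × 10⁻³ → UNSTABLE
The 182–216 m interval has Δρ < 0: lighter water underlies denser water.

182–216 m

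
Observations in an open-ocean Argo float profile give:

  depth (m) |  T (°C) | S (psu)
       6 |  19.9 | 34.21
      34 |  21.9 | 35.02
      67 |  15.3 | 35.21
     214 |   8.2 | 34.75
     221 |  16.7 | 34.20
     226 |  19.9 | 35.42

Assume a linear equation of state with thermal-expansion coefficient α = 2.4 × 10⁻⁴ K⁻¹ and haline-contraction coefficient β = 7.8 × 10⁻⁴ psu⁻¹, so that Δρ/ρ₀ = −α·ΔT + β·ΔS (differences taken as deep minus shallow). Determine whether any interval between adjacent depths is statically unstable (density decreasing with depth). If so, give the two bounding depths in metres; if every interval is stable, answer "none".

214–221 m

Evaluate Δρ/ρ₀ = −αΔT + βΔS across each adjacent pair:
  6–34 m: −αΔT+βΔS = −(2.4 × 10⁻⁴)(+2.0)+(7.8 × 10⁻⁴)(+0.81) = 1.5 × 10⁻⁴ → stable
  34–67 m: −αΔT+βΔS = −(2.4 × 10⁻⁴)(-6.6)+(7.8 × 10⁻⁴)(+0.19) = 1.7 × 10⁻³ → stable
  67–214 m: −αΔT+βΔS = −(2.4 × 10⁻⁴)(-7.1)+(7.8 × 10⁻⁴)(-0.46) = 1.3 × 10⁻³ → stable
  214–221 m: −αΔT+βΔS = −(2.4 × 10⁻⁴)(+8.5)+(7.8 × 10⁻⁴)(-0.55) = -2.5 × 10⁻³ → UNSTABLE
  221–226 m: −αΔT+βΔS = −(2.4 × 10⁻⁴)(+3.2)+(7.8 × 10⁻⁴)(+1.22) = 1.8 × 10⁻⁴ → stable
The 214–221 m interval has Δρ < 0: lighter water underlies denser water.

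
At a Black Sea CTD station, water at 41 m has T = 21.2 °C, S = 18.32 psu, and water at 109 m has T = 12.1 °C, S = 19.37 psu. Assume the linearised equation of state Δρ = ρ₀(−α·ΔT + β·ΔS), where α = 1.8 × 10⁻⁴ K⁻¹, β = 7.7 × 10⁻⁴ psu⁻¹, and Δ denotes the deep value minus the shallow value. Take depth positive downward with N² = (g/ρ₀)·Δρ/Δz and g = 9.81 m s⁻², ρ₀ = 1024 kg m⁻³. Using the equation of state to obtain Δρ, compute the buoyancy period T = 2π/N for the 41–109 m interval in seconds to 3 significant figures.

334 s

ΔT = -9.1 K, ΔS = +1.05 psu (deep − shallow).
Δρ/ρ₀ = −αΔT + βΔS = 1.638 × 10⁻³ + 8.085 × 10⁻⁴ = 2.4465 × 10⁻³, so Δρ ≈ 2.505 kg m⁻³.
N² = (g/ρ₀)·Δρ/Δz = g·(Δρ/ρ₀)/Δz = 9.81 × 2.4465 × 10⁻³ / 68 = 3.5294 × 10⁻⁴ s⁻².
N = √(3.5294 × 10⁻⁴) = 0.018787 rad s⁻¹ → T = 2π/N = 334.44 s ≈ 334 s.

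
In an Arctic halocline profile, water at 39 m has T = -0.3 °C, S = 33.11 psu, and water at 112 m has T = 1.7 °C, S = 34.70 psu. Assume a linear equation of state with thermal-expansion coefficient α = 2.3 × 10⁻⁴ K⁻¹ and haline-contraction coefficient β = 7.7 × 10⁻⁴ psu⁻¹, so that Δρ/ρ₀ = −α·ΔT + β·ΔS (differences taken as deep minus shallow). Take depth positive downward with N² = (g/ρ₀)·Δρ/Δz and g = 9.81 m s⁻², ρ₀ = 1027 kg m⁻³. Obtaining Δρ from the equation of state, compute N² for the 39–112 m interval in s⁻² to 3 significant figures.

ΔT = +2.0 K, ΔS = +1.59 psu (deep − shallow).
Δρ/ρ₀ = −αΔT + βΔS = -4.60 × 10⁻⁴ + 1.2243 × 10⁻³ = 7.643 × 10⁻⁴, so Δρ ≈ 0.7849 kg m⁻³.
N² = (g/ρ₀)·Δρ/Δz = g·(Δρ/ρ₀)/Δz = 9.81 × 7.643 × 10⁻⁴ / 73 = 1.0271 × 10⁻⁴ s⁻² ≈ 1.03 × 10⁻⁴ s⁻².

1.03 × 10⁻⁴ s⁻²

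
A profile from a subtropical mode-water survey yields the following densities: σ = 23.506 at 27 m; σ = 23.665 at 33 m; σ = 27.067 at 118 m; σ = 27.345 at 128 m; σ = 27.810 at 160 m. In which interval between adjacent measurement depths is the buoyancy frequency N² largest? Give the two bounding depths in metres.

33–118 m

Compute the density gradient over each adjacent pair:
  27–33 m: Δρ/Δz = 0.159/6 = 0.026 kg m⁻⁴
  33–118 m: Δρ/Δz = 3.402/85 = 0.040 kg m⁻⁴
  118–128 m: Δρ/Δz = 0.278/10 = 0.028 kg m⁻⁴
  128–160 m: Δρ/Δz = 0.465/32 = 0.015 kg m⁻⁴
The largest gradient is in the 33–118 m interval — the pycnocline.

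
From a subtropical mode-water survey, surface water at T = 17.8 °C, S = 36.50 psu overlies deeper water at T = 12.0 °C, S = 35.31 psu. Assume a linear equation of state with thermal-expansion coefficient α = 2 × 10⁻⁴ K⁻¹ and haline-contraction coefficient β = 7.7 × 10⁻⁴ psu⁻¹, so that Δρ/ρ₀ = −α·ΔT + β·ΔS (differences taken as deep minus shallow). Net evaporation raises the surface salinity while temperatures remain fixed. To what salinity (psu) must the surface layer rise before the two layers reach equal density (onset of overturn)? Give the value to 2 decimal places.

36.82 psu

Neutral buoyancy requires −α(T_deep − T_surf) + β(S_deep − S_surf′) = 0.
S_surf′ = S_deep − (α/β)·ΔT = 35.31 − (2 × 10⁻⁴/7.7 × 10⁻⁴)·(-5.8) = 36.8165 psu.
Increase required: 36.8165 − 36.50 = 0.3165 psu.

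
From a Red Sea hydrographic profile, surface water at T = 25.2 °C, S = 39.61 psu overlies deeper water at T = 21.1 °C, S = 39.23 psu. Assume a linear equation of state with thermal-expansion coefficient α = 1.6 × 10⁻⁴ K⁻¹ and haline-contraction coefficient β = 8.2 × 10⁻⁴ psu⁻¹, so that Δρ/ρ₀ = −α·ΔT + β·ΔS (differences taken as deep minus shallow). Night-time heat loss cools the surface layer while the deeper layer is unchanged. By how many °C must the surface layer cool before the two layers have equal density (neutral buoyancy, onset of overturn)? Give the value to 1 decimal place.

Neutral buoyancy requires Δρ = 0, i.e. −α(T_deep − T_surf′) + β(S_deep − S_surf) = 0.
T_surf′ = T_deep − (β/α)·ΔS = 21.1 − (8.2 × 10⁻⁴/1.6 × 10⁻⁴)·(-0.38) = 23.047 °C.
Cooling required: 25.2 − (23.047) = 2.153 °C.

2.2 °C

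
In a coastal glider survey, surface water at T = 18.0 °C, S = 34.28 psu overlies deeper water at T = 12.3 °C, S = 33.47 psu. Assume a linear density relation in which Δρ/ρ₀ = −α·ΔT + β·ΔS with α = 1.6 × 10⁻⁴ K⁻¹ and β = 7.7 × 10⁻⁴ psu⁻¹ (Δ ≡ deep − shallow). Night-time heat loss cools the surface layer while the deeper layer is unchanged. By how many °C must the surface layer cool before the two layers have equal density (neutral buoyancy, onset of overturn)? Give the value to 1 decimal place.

1.8 °C

Neutral buoyancy requires Δρ = 0, i.e. −α(T_deep − T_surf′) + β(S_deep − S_surf) = 0.
T_surf′ = T_deep − (β/α)·ΔS = 12.3 − (7.7 × 10⁻⁴/1.6 × 10⁻⁴)·(-0.81) = 16.198 °C.
Cooling required: 18.0 − (16.198) = 1.802 °C.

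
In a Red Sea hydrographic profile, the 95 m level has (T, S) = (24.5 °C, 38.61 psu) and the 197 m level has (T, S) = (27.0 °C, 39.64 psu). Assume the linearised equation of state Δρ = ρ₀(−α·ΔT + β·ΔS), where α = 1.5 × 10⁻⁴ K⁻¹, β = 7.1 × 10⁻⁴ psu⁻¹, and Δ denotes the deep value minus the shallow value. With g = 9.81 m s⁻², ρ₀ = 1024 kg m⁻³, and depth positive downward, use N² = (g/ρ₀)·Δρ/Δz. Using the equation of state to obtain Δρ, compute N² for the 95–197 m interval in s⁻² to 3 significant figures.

ΔT = +2.5 K, ΔS = +1.03 psu (deep − shallow).
Δρ/ρ₀ = −αΔT + βΔS = -3.75 × 10⁻⁴ + 7.313 × 10⁻⁴ = 3.563 × 10⁻⁴, so Δρ ≈ 0.3649 kg m⁻³.
N² = (g/ρ₀)·Δρ/Δz = g·(Δρ/ρ₀)/Δz = 9.81 × 3.563 × 10⁻⁴ / 102 = 3.4268 × 10⁻⁵ s⁻² ≈ 3.43 × 10⁻⁵ s⁻².

3.43 × 10⁻⁵ s⁻²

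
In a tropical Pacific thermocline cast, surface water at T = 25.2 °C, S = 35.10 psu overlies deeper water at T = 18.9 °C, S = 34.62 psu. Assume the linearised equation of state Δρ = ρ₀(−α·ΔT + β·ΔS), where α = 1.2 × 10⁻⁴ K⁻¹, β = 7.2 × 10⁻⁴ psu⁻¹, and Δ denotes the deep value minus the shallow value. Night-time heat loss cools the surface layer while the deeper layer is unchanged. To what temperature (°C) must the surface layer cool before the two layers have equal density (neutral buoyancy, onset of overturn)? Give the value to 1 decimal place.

21.8 °C

Neutral buoyancy requires Δρ = 0, i.e. −α(T_deep − T_surf′) + β(S_deep − S_surf) = 0.
T_surf′ = T_deep − (β/α)·ΔS = 18.9 − (7.2 × 10⁻⁴/1.2 × 10⁻⁴)·(-0.48) = 21.780 °C.
Cooling required: 25.2 − (21.780) = 3.420 °C.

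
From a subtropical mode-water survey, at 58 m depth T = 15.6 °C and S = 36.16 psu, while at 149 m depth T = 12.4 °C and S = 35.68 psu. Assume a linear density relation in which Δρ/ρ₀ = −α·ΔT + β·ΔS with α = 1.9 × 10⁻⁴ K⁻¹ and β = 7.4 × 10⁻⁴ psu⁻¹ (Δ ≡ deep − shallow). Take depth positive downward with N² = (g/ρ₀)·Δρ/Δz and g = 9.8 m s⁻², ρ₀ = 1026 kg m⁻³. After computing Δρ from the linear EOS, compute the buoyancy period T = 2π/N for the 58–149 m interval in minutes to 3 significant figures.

ΔT = -3.2 K, ΔS = -0.48 psu (deep − shallow).
Δρ/ρ₀ = −αΔT + βΔS = 6.08 × 10⁻⁴ − 3.552 × 10⁻⁴ = 2.528 × 10⁻⁴, so Δρ ≈ 0.2594 kg m⁻³.
N² = (g/ρ₀)·Δρ/Δz = g·(Δρ/ρ₀)/Δz = 9.8 × 2.528 × 10⁻⁴ / 91 = 2.7225 × 10⁻⁵ s⁻².
N = √(2.7225 × 10⁻⁵) = 5.2178 × 10⁻³ rad s⁻¹ → T = 2π/N = 1.2042 × 10³ s = 20.070 min ≈ 20.1 min.

20.1 min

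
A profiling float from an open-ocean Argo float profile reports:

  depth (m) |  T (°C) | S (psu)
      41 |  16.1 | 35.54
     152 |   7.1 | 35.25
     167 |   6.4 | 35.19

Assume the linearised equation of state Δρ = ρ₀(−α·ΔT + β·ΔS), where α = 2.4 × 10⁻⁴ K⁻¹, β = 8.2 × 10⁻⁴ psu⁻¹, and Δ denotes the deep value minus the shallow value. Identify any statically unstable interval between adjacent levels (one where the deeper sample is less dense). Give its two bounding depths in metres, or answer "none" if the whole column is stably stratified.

none

Evaluate Δρ/ρ₀ = −αΔT + βΔS across each adjacent pair:
  41–152 m: −αΔT+βΔS = −(2.4 × 10⁻⁴)(-9.0)+(8.2 × 10⁻⁴)(-0.29) = 1.9 × 10⁻³ → stable
  152–167 m: −αΔT+βΔS = −(2.4 × 10⁻⁴)(-0.7)+(8.2 × 10⁻⁴)(-0.06) = 1.2 × 10⁻⁴ → stable
Every interval has Δρ > 0: the column is stably stratified throughout.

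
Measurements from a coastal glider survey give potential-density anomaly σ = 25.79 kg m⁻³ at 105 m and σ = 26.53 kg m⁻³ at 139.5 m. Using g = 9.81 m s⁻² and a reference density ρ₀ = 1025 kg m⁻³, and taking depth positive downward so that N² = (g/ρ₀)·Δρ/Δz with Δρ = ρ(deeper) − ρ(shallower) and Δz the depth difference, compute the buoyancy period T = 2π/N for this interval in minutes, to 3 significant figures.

7.31 min

Δρ = 1026.53 − 1025.79 = 0.74 kg m⁻³ over Δz = 139.5 − 105 = 34.5 m.
N² = (9.81/1025) × (0.74/34.5) = 2.0529 × 10⁻⁴ s⁻².
N = √(2.0529 × 10⁻⁴) = 0.014328 rad s⁻¹, so T = 2π/N = 438.52 s = 7.3087 min ≈ 7.31 min.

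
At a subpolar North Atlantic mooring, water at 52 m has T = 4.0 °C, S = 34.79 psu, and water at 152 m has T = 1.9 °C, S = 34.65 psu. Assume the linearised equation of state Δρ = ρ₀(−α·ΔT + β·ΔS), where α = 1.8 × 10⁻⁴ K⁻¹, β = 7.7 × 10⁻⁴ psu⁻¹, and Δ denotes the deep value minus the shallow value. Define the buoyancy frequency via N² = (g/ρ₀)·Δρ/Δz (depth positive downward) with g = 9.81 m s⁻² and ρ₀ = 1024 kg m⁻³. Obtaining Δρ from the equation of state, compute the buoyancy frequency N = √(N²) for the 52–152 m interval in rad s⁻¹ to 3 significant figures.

5.15 × 10⁻³ rad s⁻¹

ΔT = -2.1 K, ΔS = -0.14 psu (deep − shallow).
Δρ/ρ₀ = −αΔT + βΔS = 3.78 × 10⁻⁴ − 1.078 × 10⁻⁴ = 2.702 × 10⁻⁴, so Δρ ≈ 0.2767 kg m⁻³.
N² = (g/ρ₀)·Δρ/Δz = g·(Δρ/ρ₀)/Δz = 9.81 × 2.702 × 10⁻⁴ / 100 = 2.6507 × 10⁻⁵ s⁻².
N = √(2.6507 × 10⁻⁵) = 5.1485 × 10⁻³ rad s⁻¹ ≈ 5.15 × 10⁻³ rad s⁻¹.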